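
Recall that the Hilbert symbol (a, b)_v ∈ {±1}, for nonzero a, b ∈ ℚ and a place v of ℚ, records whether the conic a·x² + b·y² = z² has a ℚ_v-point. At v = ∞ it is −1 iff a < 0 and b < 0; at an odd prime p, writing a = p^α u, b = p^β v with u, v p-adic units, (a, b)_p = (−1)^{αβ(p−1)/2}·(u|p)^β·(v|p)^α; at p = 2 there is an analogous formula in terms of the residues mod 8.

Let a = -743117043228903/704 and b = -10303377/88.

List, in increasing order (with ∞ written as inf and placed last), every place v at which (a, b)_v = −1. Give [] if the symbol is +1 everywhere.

Mod squares: a ≡ -77, b ≡ -4626006. Check v ∈ {∞, 2, 3, 7, 11, 17, 19, 31}.
v=7: a=7^7·(≡6), b=7^3·(≡3) mod 7; (6|7)=-1, (3|7)=-1; (−1)^{7·3·3}·(-1)^3·(-1)^7 = -1.
v=3: a=3^2·(≡1), b=3^1·(≡1) mod 3; (1|3)=+1, (1|3)=+1; (−1)^{2·1·1}·(+1)^1·(+1)^2 = +1.
v=17: a=17^2·(≡8), b=17^1·(≡1) mod 17; (8|17)=+1, (1|17)=+1; (−1)^{2·1·8}·(+1)^1·(+1)^2 = +1.
v=11: a=11^-1·(≡1), b=11^-1·(≡6) mod 11; (1|11)=+1, (6|11)=-1; (−1)^{-1·-1·5}·(+1)^-1·(-1)^-1 = +1.
v=∞: -77 < 0 and -4626006 < 0  ⇒  (a,b)_∞ = -1.
v=31: a=31^2·(≡20), b=31^1·(≡28) mod 31; (20|31)=+1, (28|31)=+1; (−1)^{2·1·15}·(+1)^1·(+1)^2 = +1.
v=19: a=19^2·(≡2), b=19^1·(≡6) mod 19; (2|19)=-1, (6|19)=+1; (−1)^{2·1·9}·(-1)^1·(+1)^2 = -1.
v=2: v_2(a)=-6, v_2(b)=-3; units ≡ 3, 5 (mod 8); ε·ε+αω+βω = 1·0+-6·1+-3·1 ≡ 1  ⇒  (a,b)_2 = -1.
|Ram(-77, -4626006)| = 4, even; anisotropic at {2, 7, 19, ∞}.

[2, 7, 19, inf]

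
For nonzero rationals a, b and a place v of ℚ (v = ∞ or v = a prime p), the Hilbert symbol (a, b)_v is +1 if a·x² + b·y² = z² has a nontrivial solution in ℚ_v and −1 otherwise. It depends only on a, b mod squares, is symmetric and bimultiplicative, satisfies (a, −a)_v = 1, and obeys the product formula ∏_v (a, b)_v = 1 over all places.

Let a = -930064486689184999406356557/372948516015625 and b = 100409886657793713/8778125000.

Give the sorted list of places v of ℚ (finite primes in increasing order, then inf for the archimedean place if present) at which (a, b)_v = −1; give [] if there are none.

[2, 7, 13, 23]

Mod squares: a ≡ -2093, b ≡ 546. Check v ∈ {∞, 2, 3, 5, 7, 11, 13, 17, 23, 53}.
v=13: a=13^3·(≡7), b=13^3·(≡9) mod 13; (7|13)=-1, (9|13)=+1; (−1)^{3·3·6}·(-1)^3·(+1)^3 = -1.
v=11: a=11^-2·(≡2), b=11^2·(≡2) mod 11; (2|11)=-1, (2|11)=-1; (−1)^{-2·2·5}·(-1)^2·(-1)^-2 = +1.
v=23: a=23^3·(≡18), b=23^2·(≡15) mod 23; (18|23)=+1, (15|23)=-1; (−1)^{3·2·11}·(+1)^2·(-1)^3 = -1.
v=17: a=17^6·(≡9), b=17^2·(≡16) mod 17; (9|17)=+1, (16|17)=+1; (−1)^{6·2·8}·(+1)^2·(+1)^6 = +1.
v=53: a=53^-4·(≡23), b=53^-2·(≡43) mod 53; (23|53)=-1, (43|53)=+1; (−1)^{-4·-2·26}·(-1)^-2·(+1)^-4 = +1.
v=7: a=7^11·(≡2), b=7^7·(≡1) mod 7; (2|7)=+1, (1|7)=+1; (−1)^{11·7·3}·(+1)^7·(+1)^11 = -1.
v=5: a=5^-8·(≡3), b=5^-8·(≡4) mod 5; (3|5)=-1, (4|5)=+1; (−1)^{-8·-8·2}·(-1)^-8·(+1)^-8 = +1.
v=2: v_2(a)=0, v_2(b)=-3; units ≡ 3, 1 (mod 8); ε·ε+αω+βω = 1·0+0·0+-3·1 ≡ 1  ⇒  (a,b)_2 = -1.
v=∞: -2093 < 0 and 546 > 0  ⇒  (a,b)_∞ = +1.
v=3: a=3^6·(≡1), b=3^1·(≡2) mod 3; (1|3)=+1, (2|3)=-1; (−1)^{6·1·1}·(+1)^1·(-1)^6 = +1.
|Ram(-2093, 546)| = 4, even; anisotropic at {2, 7, 13, 23}.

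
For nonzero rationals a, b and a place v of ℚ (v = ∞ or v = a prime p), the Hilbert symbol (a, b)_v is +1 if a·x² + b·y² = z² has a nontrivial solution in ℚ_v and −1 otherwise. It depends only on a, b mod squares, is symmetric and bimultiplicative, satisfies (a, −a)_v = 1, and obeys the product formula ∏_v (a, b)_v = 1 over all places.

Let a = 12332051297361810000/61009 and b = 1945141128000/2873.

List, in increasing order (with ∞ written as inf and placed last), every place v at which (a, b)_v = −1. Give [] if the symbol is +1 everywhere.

[17, 31]

Mod squares: a ≡ 29, b ≡ 28349965. Check v ∈ {∞, 2, 3, 5, 7, 13, 17, 19, 29, 31, 53}.
v=2: v_2(a)=4, v_2(b)=6; units ≡ 5, 5 (mod 8); ε·ε+αω+βω = 0·0+4·1+6·1 ≡ 0  ⇒  (a,b)_2 = +1.
v=53: a=53^2·(≡17), b=53^1·(≡13) mod 53; (17|53)=+1, (13|53)=+1; (−1)^{2·1·26}·(+1)^1·(+1)^2 = +1.
v=5: a=5^4·(≡4), b=5^3·(≡3) mod 5; (4|5)=+1, (3|5)=-1; (−1)^{4·3·2}·(+1)^3·(-1)^4 = +1.
v=3: a=3^8·(≡2), b=3^6·(≡1) mod 3; (2|3)=-1, (1|3)=+1; (−1)^{8·6·1}·(-1)^6·(+1)^8 = +1.
v=∞: 29 > 0 and 28349965 > 0  ⇒  (a,b)_∞ = +1.
v=31: a=31^2·(≡29), b=31^1·(≡6) mod 31; (29|31)=-1, (6|31)=-1; (−1)^{2·1·15}·(-1)^1·(-1)^2 = -1.
v=7: a=7^4·(≡1), b=7^1·(≡3) mod 7; (1|7)=+1, (3|7)=-1; (−1)^{4·1·3}·(+1)^1·(-1)^4 = +1.
v=29: a=29^1·(≡16), b=29^1·(≡9) mod 29; (16|29)=+1, (9|29)=+1; (−1)^{1·1·14}·(+1)^1·(+1)^1 = +1.
v=17: a=17^0·(≡11), b=17^-1·(≡1) mod 17; (11|17)=-1, (1|17)=+1; (−1)^{0·-1·8}·(-1)^-1·(+1)^0 = -1.
v=13: a=13^-2·(≡9), b=13^-2·(≡11) mod 13; (9|13)=+1, (11|13)=-1; (−1)^{-2·-2·6}·(+1)^-2·(-1)^-2 = +1.
v=19: a=19^-2·(≡8), b=19^0·(≡10) mod 19; (8|19)=-1, (10|19)=-1; (−1)^{-2·0·9}·(-1)^0·(-1)^-2 = +1.
Ram(29, 28349965) = {17, 31}; no ℚ_17-point on the conic.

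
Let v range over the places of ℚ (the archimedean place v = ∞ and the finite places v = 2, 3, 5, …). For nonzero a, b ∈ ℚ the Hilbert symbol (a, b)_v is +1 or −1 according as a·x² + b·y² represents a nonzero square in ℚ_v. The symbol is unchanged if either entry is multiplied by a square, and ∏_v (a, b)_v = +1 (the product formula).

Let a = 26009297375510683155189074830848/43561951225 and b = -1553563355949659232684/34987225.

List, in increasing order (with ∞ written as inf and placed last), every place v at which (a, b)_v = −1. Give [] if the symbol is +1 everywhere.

(a, b) ≡ (2019946918, -17196971) mod (ℚ^×)²; places V = {2, 3, 5, 7, 11, 13, 19, 29, 31, 37, 41, 47, 53, ∞}.
(a,b)_13: α=-6, u≡2; β=-4, v≡9 (mod 13); (2|13)=-1, (9|13)=+1; sign (−1)^0·-1^-4·+1^-6 = +1.
(a,b)_19: α=-2, u≡13; β=0, v≡16 (mod 19); (13|19)=-1, (16|19)=+1; sign (−1)^0·-1^0·+1^-2 = +1.
(a,b)_53: α=3, u≡39; β=2, v≡19 (mod 53); (39|53)=-1, (19|53)=-1; sign (−1)^0·-1^2·-1^3 = -1.
(a,b)_47: α=1, u≡8; β=1, v≡8 (mod 47); (8|47)=+1, (8|47)=+1; sign (−1)^1·+1^1·+1^1 = -1.
(a,b)_31: α=1, u≡23; β=1, v≡9 (mod 31); (23|31)=-1, (9|31)=+1; sign (−1)^1·-1^1·+1^1 = +1.
(a,b)_3: α=12, u≡1; β=14, v≡1 (mod 3); (1|3)=+1, (1|3)=+1; sign (−1)^0·+1^14·+1^12 = +1.
(a,b)_29: α=1, u≡8; β=1, v≡25 (mod 29); (8|29)=-1, (25|29)=+1; sign (−1)^0·-1^1·+1^1 = -1.
(a,b)_5: α=-2, u≡2; β=-2, v≡4 (mod 5); (2|5)=-1, (4|5)=+1; sign (−1)^0·-1^-2·+1^-2 = +1.
(a,b)_7: α=0, u≡3; β=-2, v≡3 (mod 7); (3|7)=-1, (3|7)=-1; sign (−1)^0·-1^-2·-1^0 = +1.
(a,b)_2: α=9, β=2; u≡3, v≡5 (mod 8); ε(u)ε(v)=1·0, αω(v)=9·1, βω(u)=2·1; sum ≡ 1  ⇒  -1.
(a,b)_∞: sgn(2019946918)=+, sgn(-17196971)=−, so +1.
(a,b)_11: α=5, u≡7; β=1, v≡5 (mod 11); (7|11)=-1, (5|11)=+1; sign (−1)^1·-1^1·+1^5 = +1.
(a,b)_37: α=2, u≡2; β=1, v≡4 (mod 37); (2|37)=-1, (4|37)=+1; sign (−1)^0·-1^1·+1^2 = -1.
(a,b)_41: α=3, u≡36; β=2, v≡6 (mod 41); (36|41)=+1, (6|41)=-1; sign (−1)^0·+1^2·-1^3 = -1.
Ram(2019946918, -17196971) = {2, 29, 37, 41, 47, 53}; no ℚ_2-point on the conic.

[2, 29, 37, 41, 47, 53]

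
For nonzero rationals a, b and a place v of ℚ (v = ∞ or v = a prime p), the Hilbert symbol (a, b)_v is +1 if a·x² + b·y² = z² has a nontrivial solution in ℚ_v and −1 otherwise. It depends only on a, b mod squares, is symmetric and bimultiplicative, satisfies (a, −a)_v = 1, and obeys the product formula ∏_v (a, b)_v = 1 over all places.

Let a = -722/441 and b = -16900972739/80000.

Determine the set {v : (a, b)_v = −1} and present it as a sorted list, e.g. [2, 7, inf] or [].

[2, 31, 37, inf]

(a, b) ≡ (-2, -38998) mod (ℚ^×)²; places V = {2, 3, 5, 7, 17, 19, 31, 37, ∞}.
(a,b)_5: α=0, u≡3; β=-4, v≡2 (mod 5); (3|5)=-1, (2|5)=-1; sign (−1)^0·-1^-4·-1^0 = +1.
(a,b)_2: α=1, β=-7; u≡7, v≡5 (mod 8); ε(u)ε(v)=1·0, αω(v)=1·1, βω(u)=-7·0; sum ≡ 1  ⇒  -1.
(a,b)_37: α=0, u≡31; β=1, v≡20 (mod 37); (31|37)=-1, (20|37)=-1; sign (−1)^0·-1^1·-1^0 = -1.
(a,b)_∞: sgn(-2)=−, sgn(-38998)=−, so -1.
(a,b)_17: α=0, u≡8; β=1, v≡13 (mod 17); (8|17)=+1, (13|17)=+1; sign (−1)^0·+1^1·+1^0 = +1.
(a,b)_31: α=0, u≡12; β=1, v≡29 (mod 31); (12|31)=-1, (29|31)=-1; sign (−1)^0·-1^1·-1^0 = -1.
(a,b)_19: α=2, u≡9; β=2, v≡6 (mod 19); (9|19)=+1, (6|19)=+1; sign (−1)^0·+1^2·+1^2 = +1.
(a,b)_3: α=-2, u≡1; β=0, v≡2 (mod 3); (1|3)=+1, (2|3)=-1; sign (−1)^0·+1^0·-1^-2 = +1.
(a,b)_7: α=-2, u≡3; β=4, v≡3 (mod 7); (3|7)=-1, (3|7)=-1; sign (−1)^0·-1^4·-1^-2 = +1.
|Ram(-2, -38998)| = 4, even; anisotropic at {2, 31, 37, ∞}.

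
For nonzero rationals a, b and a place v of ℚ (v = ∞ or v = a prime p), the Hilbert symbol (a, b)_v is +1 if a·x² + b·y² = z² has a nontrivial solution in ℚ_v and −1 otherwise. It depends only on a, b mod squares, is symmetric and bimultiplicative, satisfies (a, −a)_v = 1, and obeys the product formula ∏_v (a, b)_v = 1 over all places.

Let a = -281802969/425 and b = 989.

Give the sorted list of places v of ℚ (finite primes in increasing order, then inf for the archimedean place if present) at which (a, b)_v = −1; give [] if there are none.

Mod squares: a ≡ -2737, b ≡ 989. Check v ∈ {∞, 2, 3, 5, 7, 17, 23, 43}.
v=43: a=43^0·(≡38), b=43^1·(≡23) mod 43; (38|43)=+1, (23|43)=+1; (−1)^{0·1·21}·(+1)^1·(+1)^0 = +1.
v=7: a=7^5·(≡1), b=7^0·(≡2) mod 7; (1|7)=+1, (2|7)=+1; (−1)^{5·0·3}·(+1)^0·(+1)^5 = +1.
v=2: v_2(a)=0, v_2(b)=0; units ≡ 7, 5 (mod 8); ε·ε+αω+βω = 1·0+0·1+0·0 ≡ 0  ⇒  (a,b)_2 = +1.
v=∞: -2737 < 0 and 989 > 0  ⇒  (a,b)_∞ = +1.
v=5: a=5^-2·(≡3), b=5^0·(≡4) mod 5; (3|5)=-1, (4|5)=+1; (−1)^{-2·0·2}·(-1)^0·(+1)^-2 = +1.
v=23: a=23^1·(≡15), b=23^1·(≡20) mod 23; (15|23)=-1, (20|23)=-1; (−1)^{1·1·11}·(-1)^1·(-1)^1 = -1.
v=3: a=3^6·(≡2), b=3^0·(≡2) mod 3; (2|3)=-1, (2|3)=-1; (−1)^{6·0·1}·(-1)^0·(-1)^6 = +1.
v=17: a=17^-1·(≡8), b=17^0·(≡3) mod 17; (8|17)=+1, (3|17)=-1; (−1)^{-1·0·8}·(+1)^0·(-1)^-1 = -1.
(-2737, 989 / ℚ) ramifies at {17, 23}: a division algebra.

[17, 23]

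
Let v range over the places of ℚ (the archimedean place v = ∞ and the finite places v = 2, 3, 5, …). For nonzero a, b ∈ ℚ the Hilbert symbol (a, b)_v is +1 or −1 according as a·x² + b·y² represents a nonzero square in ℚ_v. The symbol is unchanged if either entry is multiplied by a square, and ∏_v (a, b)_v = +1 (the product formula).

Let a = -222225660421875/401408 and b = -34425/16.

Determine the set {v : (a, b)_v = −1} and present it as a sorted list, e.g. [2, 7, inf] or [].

[17, inf]

Mod squares: a ≡ -374, b ≡ -17. Check v ∈ {∞, 2, 3, 5, 7, 11, 17, 19}.
v=5: a=5^6·(≡1), b=5^2·(≡3) mod 5; (1|5)=+1, (3|5)=-1; (−1)^{6·2·2}·(+1)^2·(-1)^6 = +1.
v=7: a=7^-2·(≡1), b=7^0·(≡4) mod 7; (1|7)=+1, (4|7)=+1; (−1)^{-2·0·3}·(+1)^0·(+1)^-2 = +1.
v=17: a=17^3·(≡10), b=17^1·(≡2) mod 17; (10|17)=-1, (2|17)=+1; (−1)^{3·1·8}·(-1)^1·(+1)^3 = -1.
v=2: v_2(a)=-13, v_2(b)=-4; units ≡ 5, 7 (mod 8); ε·ε+αω+βω = 0·1+-13·0+-4·1 ≡ 0  ⇒  (a,b)_2 = +1.
v=19: a=19^2·(≡4), b=19^0·(≡18) mod 19; (4|19)=+1, (18|19)=-1; (−1)^{2·0·9}·(+1)^0·(-1)^2 = +1.
v=3: a=3^6·(≡1), b=3^4·(≡1) mod 3; (1|3)=+1, (1|3)=+1; (−1)^{6·4·1}·(+1)^4·(+1)^6 = +1.
v=∞: -374 < 0 and -17 < 0  ⇒  (a,b)_∞ = -1.
v=11: a=11^1·(≡8), b=11^0·(≡1) mod 11; (8|11)=-1, (1|11)=+1; (−1)^{1·0·5}·(-1)^0·(+1)^1 = +1.
(-374, -17 / ℚ) ramifies at {17, ∞}: a division algebra.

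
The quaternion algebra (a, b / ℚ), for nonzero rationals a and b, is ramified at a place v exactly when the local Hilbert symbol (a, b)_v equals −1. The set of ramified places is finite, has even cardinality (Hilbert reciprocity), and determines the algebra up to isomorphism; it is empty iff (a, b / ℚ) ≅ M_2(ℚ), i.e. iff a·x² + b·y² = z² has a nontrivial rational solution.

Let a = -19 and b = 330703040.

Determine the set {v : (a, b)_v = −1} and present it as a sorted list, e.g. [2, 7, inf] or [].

(a, b) ≡ (-19, 5167235) mod (ℚ^×)²; places V = {2, 5, 17, 19, 31, 37, 53, ∞}.
(a,b)_31: α=0, u≡12; β=1, v≡27 (mod 31); (12|31)=-1, (27|31)=-1; sign (−1)^0·-1^1·-1^0 = -1.
(a,b)_53: α=0, u≡34; β=1, v≡43 (mod 53); (34|53)=-1, (43|53)=+1; sign (−1)^0·-1^1·+1^0 = -1.
(a,b)_37: α=0, u≡18; β=1, v≡15 (mod 37); (18|37)=-1, (15|37)=-1; sign (−1)^0·-1^1·-1^0 = -1.
(a,b)_2: α=0, β=6; u≡5, v≡3 (mod 8); ε(u)ε(v)=0·1, αω(v)=0·1, βω(u)=6·1; sum ≡ 0  ⇒  +1.
(a,b)_5: α=0, u≡1; β=1, v≡3 (mod 5); (1|5)=+1, (3|5)=-1; sign (−1)^0·+1^1·-1^0 = +1.
(a,b)_19: α=1, u≡18; β=0, v≡3 (mod 19); (18|19)=-1, (3|19)=-1; sign (−1)^0·-1^0·-1^1 = -1.
(a,b)_17: α=0, u≡15; β=1, v≡3 (mod 17); (15|17)=+1, (3|17)=-1; sign (−1)^0·+1^1·-1^0 = +1.
(a,b)_∞: sgn(-19)=−, sgn(5167235)=+, so +1.
|Ram(-19, 5167235)| = 4, even; anisotropic at {19, 31, 37, 53}.

[19, 31, 37, 53]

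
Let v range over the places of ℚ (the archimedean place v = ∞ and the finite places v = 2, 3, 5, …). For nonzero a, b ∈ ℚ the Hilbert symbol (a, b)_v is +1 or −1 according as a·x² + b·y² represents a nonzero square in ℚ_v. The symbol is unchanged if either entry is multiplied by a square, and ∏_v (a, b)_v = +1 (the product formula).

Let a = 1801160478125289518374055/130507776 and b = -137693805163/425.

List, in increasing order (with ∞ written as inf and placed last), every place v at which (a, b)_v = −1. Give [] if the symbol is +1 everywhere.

[17, 29]

(a, b) ≡ (95, -23171) mod (ℚ^×)²; places V = {2, 3, 5, 7, 17, 19, 23, 29, 47, ∞}.
(a,b)_2: α=-10, β=0; u≡7, v≡5 (mod 8); ε(u)ε(v)=1·0, αω(v)=-10·1, βω(u)=0·0; sum ≡ 0  ⇒  +1.
(a,b)_19: α=5, u≡6; β=2, v≡1 (mod 19); (6|19)=+1, (1|19)=+1; sign (−1)^0·+1^2·+1^5 = +1.
(a,b)_5: α=1, u≡1; β=-2, v≡1 (mod 5); (1|5)=+1, (1|5)=+1; sign (−1)^0·+1^-2·+1^1 = +1.
(a,b)_3: α=-2, u≡2; β=0, v≡1 (mod 3); (2|3)=-1, (1|3)=+1; sign (−1)^0·-1^0·+1^-2 = +1.
(a,b)_17: α=-2, u≡3; β=-1, v≡11 (mod 17); (3|17)=-1, (11|17)=-1; sign (−1)^0·-1^-1·-1^-2 = -1.
(a,b)_∞: sgn(95)=+, sgn(-23171)=−, so +1.
(a,b)_7: α=-2, u≡2; β=0, v≡6 (mod 7); (2|7)=+1, (6|7)=-1; sign (−1)^0·+1^0·-1^-2 = +1.
(a,b)_47: α=2, u≡3; β=1, v≡18 (mod 47); (3|47)=+1, (18|47)=+1; sign (−1)^0·+1^1·+1^2 = +1.
(a,b)_29: α=2, u≡10; β=1, v≡4 (mod 29); (10|29)=-1, (4|29)=+1; sign (−1)^0·-1^1·+1^2 = -1.
(a,b)_23: α=8, u≡16; β=4, v≡8 (mod 23); (16|23)=+1, (8|23)=+1; sign (−1)^0·+1^4·+1^8 = +1.
(95, -23171 / ℚ) ramifies at {17, 29}: a division algebra.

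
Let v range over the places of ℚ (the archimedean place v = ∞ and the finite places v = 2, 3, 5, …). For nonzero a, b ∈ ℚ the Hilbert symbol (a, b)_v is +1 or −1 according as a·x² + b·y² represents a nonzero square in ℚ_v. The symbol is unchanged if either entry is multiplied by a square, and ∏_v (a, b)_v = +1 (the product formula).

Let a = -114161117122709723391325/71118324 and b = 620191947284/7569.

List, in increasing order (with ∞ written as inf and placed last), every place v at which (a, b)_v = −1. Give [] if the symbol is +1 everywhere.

[17, 19]

Mod squares: a ≡ -377, b ≡ 2261. Check v ∈ {∞, 2, 3, 5, 7, 11, 13, 17, 19, 29}.
v=5: a=5^2·(≡3), b=5^0·(≡1) mod 5; (3|5)=-1, (1|5)=+1; (−1)^{2·0·2}·(-1)^0·(+1)^2 = +1.
v=29: a=29^-3·(≡5), b=29^-2·(≡28) mod 29; (5|29)=+1, (28|29)=+1; (−1)^{-3·-2·14}·(+1)^-2·(+1)^-3 = +1.
v=2: v_2(a)=-2, v_2(b)=2; units ≡ 7, 5 (mod 8); ε·ε+αω+βω = 1·0+-2·1+2·0 ≡ 0  ⇒  (a,b)_2 = +1.
v=∞: -377 < 0 and 2261 > 0  ⇒  (a,b)_∞ = +1.
v=13: a=13^7·(≡12), b=13^4·(≡1) mod 13; (12|13)=+1, (1|13)=+1; (−1)^{7·4·6}·(+1)^4·(+1)^7 = +1.
v=7: a=7^8·(≡2), b=7^5·(≡2) mod 7; (2|7)=+1, (2|7)=+1; (−1)^{8·5·3}·(+1)^5·(+1)^8 = +1.
v=3: a=3^-6·(≡1), b=3^-2·(≡2) mod 3; (1|3)=+1, (2|3)=-1; (−1)^{-6·-2·1}·(+1)^-2·(-1)^-6 = +1.
v=17: a=17^2·(≡11), b=17^1·(≡5) mod 17; (11|17)=-1, (5|17)=-1; (−1)^{2·1·8}·(-1)^1·(-1)^2 = -1.
v=19: a=19^2·(≡2), b=19^1·(≡4) mod 19; (2|19)=-1, (4|19)=+1; (−1)^{2·1·9}·(-1)^1·(+1)^2 = -1.
v=11: a=11^2·(≡6), b=11^0·(≡8) mod 11; (6|11)=-1, (8|11)=-1; (−1)^{2·0·5}·(-1)^0·(-1)^2 = +1.
Ram(-377, 2261) = {17, 19}; no ℚ_17-point on the conic.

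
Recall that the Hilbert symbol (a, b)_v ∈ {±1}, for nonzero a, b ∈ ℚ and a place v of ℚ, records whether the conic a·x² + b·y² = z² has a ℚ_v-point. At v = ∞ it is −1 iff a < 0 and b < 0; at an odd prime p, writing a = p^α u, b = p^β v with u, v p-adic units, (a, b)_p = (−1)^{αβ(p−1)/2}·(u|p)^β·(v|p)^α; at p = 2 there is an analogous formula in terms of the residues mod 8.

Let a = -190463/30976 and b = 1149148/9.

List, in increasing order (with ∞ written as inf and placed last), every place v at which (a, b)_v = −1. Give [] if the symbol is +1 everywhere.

Mod squares: a ≡ -23, b ≡ 5863. Check v ∈ {∞, 2, 3, 7, 11, 13, 23, 41}.
v=2: v_2(a)=-8, v_2(b)=2; units ≡ 1, 7 (mod 8); ε·ε+αω+βω = 0·1+-8·0+2·0 ≡ 0  ⇒  (a,b)_2 = +1.
v=3: a=3^0·(≡1), b=3^-2·(≡1) mod 3; (1|3)=+1, (1|3)=+1; (−1)^{0·-2·1}·(+1)^-2·(+1)^0 = +1.
v=41: a=41^0·(≡5), b=41^1·(≡21) mod 41; (5|41)=+1, (21|41)=+1; (−1)^{0·1·20}·(+1)^1·(+1)^0 = +1.
v=23: a=23^1·(≡14), b=23^0·(≡5) mod 23; (14|23)=-1, (5|23)=-1; (−1)^{1·0·11}·(-1)^0·(-1)^1 = -1.
v=11: a=11^-2·(≡8), b=11^1·(≡5) mod 11; (8|11)=-1, (5|11)=+1; (−1)^{-2·1·5}·(-1)^1·(+1)^-2 = -1.
v=7: a=7^2·(≡5), b=7^2·(≡1) mod 7; (5|7)=-1, (1|7)=+1; (−1)^{2·2·3}·(-1)^2·(+1)^2 = +1.
v=13: a=13^2·(≡3), b=13^1·(≡1) mod 13; (3|13)=+1, (1|13)=+1; (−1)^{2·1·6}·(+1)^1·(+1)^2 = +1.
v=∞: -23 < 0 and 5863 > 0  ⇒  (a,b)_∞ = +1.
Ram(-23, 5863) = {11, 23}; no ℚ_11-point on the conic.

[11, 23]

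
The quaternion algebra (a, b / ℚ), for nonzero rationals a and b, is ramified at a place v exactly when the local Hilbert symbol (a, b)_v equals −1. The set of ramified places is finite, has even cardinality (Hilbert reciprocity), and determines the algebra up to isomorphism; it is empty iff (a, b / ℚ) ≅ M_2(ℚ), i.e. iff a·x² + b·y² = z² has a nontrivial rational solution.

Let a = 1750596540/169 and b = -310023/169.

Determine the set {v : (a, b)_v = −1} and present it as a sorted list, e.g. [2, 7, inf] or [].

[3, 5, 19, 37]

(a, b) ≡ (73815, -703) mod (ℚ^×)²; places V = {2, 3, 5, 7, 11, 13, 19, 37, ∞}.
(a,b)_5: α=1, u≡2; β=0, v≡3 (mod 5); (2|5)=-1, (3|5)=-1; sign (−1)^0·-1^0·-1^1 = -1.
(a,b)_19: α=1, u≡1; β=1, v≡17 (mod 19); (1|19)=+1, (17|19)=+1; sign (−1)^1·+1^1·+1^1 = -1.
(a,b)_11: α=2, u≡3; β=0, v≡3 (mod 11); (3|11)=+1, (3|11)=+1; sign (−1)^0·+1^0·+1^2 = +1.
(a,b)_7: α=3, u≡3; β=2, v≡1 (mod 7); (3|7)=-1, (1|7)=+1; sign (−1)^0·-1^2·+1^3 = +1.
(a,b)_∞: sgn(73815)=+, sgn(-703)=−, so +1.
(a,b)_2: α=2, β=0; u≡7, v≡1 (mod 8); ε(u)ε(v)=1·0, αω(v)=2·0, βω(u)=0·0; sum ≡ 0  ⇒  +1.
(a,b)_37: α=1, u≡16; β=1, v≡8 (mod 37); (16|37)=+1, (8|37)=-1; sign (−1)^0·+1^1·-1^1 = -1.
(a,b)_13: α=-2, u≡4; β=-2, v≡1 (mod 13); (4|13)=+1, (1|13)=+1; sign (−1)^0·+1^-2·+1^-2 = +1.
(a,b)_3: α=1, u≡2; β=2, v≡2 (mod 3); (2|3)=-1, (2|3)=-1; sign (−1)^0·-1^2·-1^1 = -1.
(73815, -703 / ℚ) ramifies at {3, 5, 19, 37}: a division algebra.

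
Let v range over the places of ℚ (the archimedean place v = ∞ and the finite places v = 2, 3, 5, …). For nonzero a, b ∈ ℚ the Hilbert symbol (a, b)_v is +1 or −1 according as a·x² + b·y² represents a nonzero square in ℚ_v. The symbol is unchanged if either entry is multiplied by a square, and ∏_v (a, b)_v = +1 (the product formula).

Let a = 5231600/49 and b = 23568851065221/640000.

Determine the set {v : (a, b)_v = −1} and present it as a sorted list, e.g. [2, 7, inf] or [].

Mod squares: a ≡ 13079, b ≡ 21. Check v ∈ {∞, 2, 3, 5, 7, 11, 29, 41}.
v=3: a=3^0·(≡2), b=3^9·(≡1) mod 3; (2|3)=-1, (1|3)=+1; (−1)^{0·9·1}·(-1)^9·(+1)^0 = -1.
v=∞: 13079 > 0 and 21 > 0  ⇒  (a,b)_∞ = +1.
v=11: a=11^1·(≡3), b=11^2·(≡8) mod 11; (3|11)=+1, (8|11)=-1; (−1)^{1·2·5}·(+1)^2·(-1)^1 = -1.
v=29: a=29^1·(≡1), b=29^2·(≡10) mod 29; (1|29)=+1, (10|29)=-1; (−1)^{1·2·14}·(+1)^2·(-1)^1 = -1.
v=2: v_2(a)=4, v_2(b)=-10; units ≡ 7, 5 (mod 8); ε·ε+αω+βω = 1·0+4·1+-10·0 ≡ 0  ⇒  (a,b)_2 = +1.
v=41: a=41^1·(≡1), b=41^2·(≡39) mod 41; (1|41)=+1, (39|41)=+1; (−1)^{1·2·20}·(+1)^2·(+1)^1 = +1.
v=5: a=5^2·(≡1), b=5^-4·(≡4) mod 5; (1|5)=+1, (4|5)=+1; (−1)^{2·-4·2}·(+1)^-4·(+1)^2 = +1.
v=7: a=7^-2·(≡3), b=7^1·(≡3) mod 7; (3|7)=-1, (3|7)=-1; (−1)^{-2·1·3}·(-1)^1·(-1)^-2 = -1.
|Ram(13079, 21)| = 4, even; anisotropic at {3, 7, 11, 29}.

[3, 7, 11, 29]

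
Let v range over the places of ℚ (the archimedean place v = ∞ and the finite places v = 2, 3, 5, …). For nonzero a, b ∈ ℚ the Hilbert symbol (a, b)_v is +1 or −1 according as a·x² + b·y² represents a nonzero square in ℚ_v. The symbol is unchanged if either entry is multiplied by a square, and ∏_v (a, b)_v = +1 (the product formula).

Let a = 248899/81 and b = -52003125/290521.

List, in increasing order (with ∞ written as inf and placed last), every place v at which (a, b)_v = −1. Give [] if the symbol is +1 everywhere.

Mod squares: a ≡ 259, b ≡ -5. Check v ∈ {∞, 2, 3, 5, 7, 11, 31, 37, 43}.
v=31: a=31^2·(≡12), b=31^0·(≡23) mod 31; (12|31)=-1, (23|31)=-1; (−1)^{2·0·15}·(-1)^0·(-1)^2 = +1.
v=5: a=5^0·(≡4), b=5^5·(≡4) mod 5; (4|5)=+1, (4|5)=+1; (−1)^{0·5·2}·(+1)^5·(+1)^0 = +1.
v=∞: 259 > 0 and -5 < 0  ⇒  (a,b)_∞ = +1.
v=3: a=3^-4·(≡1), b=3^2·(≡1) mod 3; (1|3)=+1, (1|3)=+1; (−1)^{-4·2·1}·(+1)^2·(+1)^-4 = +1.
v=2: v_2(a)=0, v_2(b)=0; units ≡ 3, 3 (mod 8); ε·ε+αω+βω = 1·1+0·1+0·1 ≡ 1  ⇒  (a,b)_2 = -1.
v=37: a=37^1·(≡36), b=37^0·(≡23) mod 37; (36|37)=+1, (23|37)=-1; (−1)^{1·0·18}·(+1)^0·(-1)^1 = -1.
v=11: a=11^0·(≡6), b=11^-2·(≡8) mod 11; (6|11)=-1, (8|11)=-1; (−1)^{0·-2·5}·(-1)^-2·(-1)^0 = +1.
v=43: a=43^0·(≡40), b=43^2·(≡13) mod 43; (40|43)=+1, (13|43)=+1; (−1)^{0·2·21}·(+1)^2·(+1)^0 = +1.
v=7: a=7^1·(≡1), b=7^-4·(≡4) mod 7; (1|7)=+1, (4|7)=+1; (−1)^{1·-4·3}·(+1)^-4·(+1)^1 = +1.
(259, -5 / ℚ) ramifies at {2, 37}: a division algebra.

[2, 37]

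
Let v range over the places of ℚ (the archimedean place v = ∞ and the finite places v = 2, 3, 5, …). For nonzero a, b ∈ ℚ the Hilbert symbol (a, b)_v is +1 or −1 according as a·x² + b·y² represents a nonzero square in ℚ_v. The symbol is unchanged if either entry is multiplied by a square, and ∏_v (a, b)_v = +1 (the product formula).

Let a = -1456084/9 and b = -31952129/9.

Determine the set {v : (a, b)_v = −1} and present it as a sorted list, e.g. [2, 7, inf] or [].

(a, b) ≡ (-7429, -209) mod (ℚ^×)²; places V = {2, 3, 7, 11, 17, 19, 23, ∞}.
(a,b)_17: α=1, u≡5; β=2, v≡14 (mod 17); (5|17)=-1, (14|17)=-1; sign (−1)^0·-1^2·-1^1 = -1.
(a,b)_3: α=-2, u≡2; β=-2, v≡1 (mod 3); (2|3)=-1, (1|3)=+1; sign (−1)^0·-1^-2·+1^-2 = +1.
(a,b)_11: α=0, u≡7; β=1, v≡1 (mod 11); (7|11)=-1, (1|11)=+1; sign (−1)^0·-1^1·+1^0 = -1.
(a,b)_2: α=2, β=0; u≡3, v≡7 (mod 8); ε(u)ε(v)=1·1, αω(v)=2·0, βω(u)=0·1; sum ≡ 1  ⇒  -1.
(a,b)_∞: sgn(-7429)=−, sgn(-209)=−, so -1.
(a,b)_19: α=1, u≡18; β=1, v≡2 (mod 19); (18|19)=-1, (2|19)=-1; sign (−1)^1·-1^1·-1^1 = -1.
(a,b)_23: α=1, u≡14; β=2, v≡15 (mod 23); (14|23)=-1, (15|23)=-1; sign (−1)^0·-1^2·-1^1 = -1.
(a,b)_7: α=2, u≡3; β=0, v≡4 (mod 7); (3|7)=-1, (4|7)=+1; sign (−1)^0·-1^0·+1^2 = +1.
|Ram(-7429, -209)| = 6, even; anisotropic at {2, 11, 17, 19, 23, ∞}.

[2, 11, 17, 19, 23, inf]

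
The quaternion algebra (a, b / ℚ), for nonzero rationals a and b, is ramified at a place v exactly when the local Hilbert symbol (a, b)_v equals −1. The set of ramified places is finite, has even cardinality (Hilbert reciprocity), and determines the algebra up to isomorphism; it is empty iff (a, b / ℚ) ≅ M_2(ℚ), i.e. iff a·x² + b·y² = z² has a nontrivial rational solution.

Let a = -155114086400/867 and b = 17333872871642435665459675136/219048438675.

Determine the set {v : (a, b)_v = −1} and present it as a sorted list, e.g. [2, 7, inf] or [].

[2, 13]

Mod squares: a ≡ -92742, b ≡ 78. Check v ∈ {∞, 2, 3, 5, 7, 11, 13, 17, 29, 41}.
v=3: a=3^-1·(≡1), b=3^-1·(≡2) mod 3; (1|3)=+1, (2|3)=-1; (−1)^{-1·-1·1}·(+1)^-1·(-1)^-1 = +1.
v=11: a=11^0·(≡10), b=11^-2·(≡1) mod 11; (10|11)=-1, (1|11)=+1; (−1)^{0·-2·5}·(-1)^-2·(+1)^0 = +1.
v=5: a=5^2·(≡2), b=5^-2·(≡3) mod 5; (2|5)=-1, (3|5)=-1; (−1)^{2·-2·2}·(-1)^-2·(-1)^2 = +1.
v=∞: -92742 < 0 and 78 > 0  ⇒  (a,b)_∞ = +1.
v=2: v_2(a)=13, v_2(b)=25; units ≡ 5, 7 (mod 8); ε·ε+αω+βω = 0·1+13·0+25·1 ≡ 1  ⇒  (a,b)_2 = -1.
v=41: a=41^1·(≡15), b=41^4·(≡5) mod 41; (15|41)=-1, (5|41)=+1; (−1)^{1·4·20}·(-1)^4·(+1)^1 = +1.
v=7: a=7^2·(≡1), b=7^6·(≡4) mod 7; (1|7)=+1, (4|7)=+1; (−1)^{2·6·3}·(+1)^6·(+1)^2 = +1.
v=13: a=13^1·(≡9), b=13^3·(≡8) mod 13; (9|13)=+1, (8|13)=-1; (−1)^{1·3·6}·(+1)^3·(-1)^1 = -1.
v=17: a=17^-2·(≡14), b=17^-6·(≡10) mod 17; (14|17)=-1, (10|17)=-1; (−1)^{-2·-6·8}·(-1)^-6·(-1)^-2 = +1.
v=29: a=29^1·(≡21), b=29^4·(≡9) mod 29; (21|29)=-1, (9|29)=+1; (−1)^{1·4·14}·(-1)^4·(+1)^1 = +1.
(-92742, 78 / ℚ) ramifies at {2, 13}: a division algebra.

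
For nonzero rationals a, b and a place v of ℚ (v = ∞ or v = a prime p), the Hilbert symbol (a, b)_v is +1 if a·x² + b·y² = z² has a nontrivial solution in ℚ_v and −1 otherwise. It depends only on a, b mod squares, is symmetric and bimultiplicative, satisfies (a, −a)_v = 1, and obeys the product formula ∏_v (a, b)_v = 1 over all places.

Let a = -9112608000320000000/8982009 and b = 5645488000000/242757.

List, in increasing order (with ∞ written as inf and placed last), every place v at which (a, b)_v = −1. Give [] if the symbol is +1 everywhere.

Mod squares: a ≡ -5, b ≡ 24679. Check v ∈ {∞, 2, 3, 5, 11, 23, 29, 37}.
v=3: a=3^-8·(≡1), b=3^-8·(≡1) mod 3; (1|3)=+1, (1|3)=+1; (−1)^{-8·-8·1}·(+1)^-8·(+1)^-8 = +1.
v=23: a=23^4·(≡13), b=23^3·(≡20) mod 23; (13|23)=+1, (20|23)=-1; (−1)^{4·3·11}·(+1)^3·(-1)^4 = +1.
v=∞: -5 < 0 and 24679 > 0  ⇒  (a,b)_∞ = +1.
v=2: v_2(a)=12, v_2(b)=10; units ≡ 3, 7 (mod 8); ε·ε+αω+βω = 1·1+12·0+10·1 ≡ 1  ⇒  (a,b)_2 = -1.
v=5: a=5^7·(≡1), b=5^6·(≡1) mod 5; (1|5)=+1, (1|5)=+1; (−1)^{7·6·2}·(+1)^6·(+1)^7 = +1.
v=29: a=29^2·(≡7), b=29^1·(≡26) mod 29; (7|29)=+1, (26|29)=-1; (−1)^{2·1·14}·(+1)^1·(-1)^2 = +1.
v=11: a=11^2·(≡2), b=11^0·(≡10) mod 11; (2|11)=-1, (10|11)=-1; (−1)^{2·0·5}·(-1)^0·(-1)^2 = +1.
v=37: a=37^-2·(≡2), b=37^-1·(≡27) mod 37; (2|37)=-1, (27|37)=+1; (−1)^{-2·-1·18}·(-1)^-1·(+1)^-2 = -1.
Ram(-5, 24679) = {2, 37}; no ℚ_2-point on the conic.

[2, 37]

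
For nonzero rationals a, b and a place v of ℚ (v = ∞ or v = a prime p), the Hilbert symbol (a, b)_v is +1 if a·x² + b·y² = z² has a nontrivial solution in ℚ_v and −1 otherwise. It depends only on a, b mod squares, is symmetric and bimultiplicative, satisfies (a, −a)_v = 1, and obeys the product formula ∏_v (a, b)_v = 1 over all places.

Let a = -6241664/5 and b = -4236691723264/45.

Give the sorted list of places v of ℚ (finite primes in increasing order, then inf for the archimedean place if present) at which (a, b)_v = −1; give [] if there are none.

(a, b) ≡ (-4030, -177905) mod (ℚ^×)²; places V = {2, 3, 5, 7, 11, 13, 17, 23, 31, ∞}.
(a,b)_3: α=0, u≡2; β=-2, v≡1 (mod 3); (2|3)=-1, (1|3)=+1; sign (−1)^0·-1^-2·+1^0 = +1.
(a,b)_11: α=2, u≡10; β=2, v≡5 (mod 11); (10|11)=-1, (5|11)=+1; sign (−1)^0·-1^2·+1^2 = +1.
(a,b)_13: α=1, u≡8; β=1, v≡12 (mod 13); (8|13)=-1, (12|13)=+1; sign (−1)^0·-1^1·+1^1 = -1.
(a,b)_17: α=0, u≡1; β=1, v≡7 (mod 17); (1|17)=+1, (7|17)=-1; sign (−1)^0·+1^1·-1^0 = +1.
(a,b)_7: α=0, u≡1; β=1, v≡2 (mod 7); (1|7)=+1, (2|7)=+1; sign (−1)^0·+1^1·+1^0 = +1.
(a,b)_23: α=0, u≡6; β=1, v≡2 (mod 23); (6|23)=+1, (2|23)=+1; sign (−1)^0·+1^1·+1^0 = +1.
(a,b)_31: α=1, u≡25; β=2, v≡14 (mod 31); (25|31)=+1, (14|31)=+1; sign (−1)^0·+1^2·+1^1 = +1.
(a,b)_5: α=-1, u≡1; β=-1, v≡4 (mod 5); (1|5)=+1, (4|5)=+1; sign (−1)^0·+1^-1·+1^-1 = +1.
(a,b)_2: α=7, β=10; u≡1, v≡7 (mod 8); ε(u)ε(v)=0·1, αω(v)=7·0, βω(u)=10·0; sum ≡ 0  ⇒  +1.
(a,b)_∞: sgn(-4030)=−, sgn(-177905)=−, so -1.
(-4030, -177905 / ℚ) ramifies at {13, ∞}: a division algebra.

[13, inf]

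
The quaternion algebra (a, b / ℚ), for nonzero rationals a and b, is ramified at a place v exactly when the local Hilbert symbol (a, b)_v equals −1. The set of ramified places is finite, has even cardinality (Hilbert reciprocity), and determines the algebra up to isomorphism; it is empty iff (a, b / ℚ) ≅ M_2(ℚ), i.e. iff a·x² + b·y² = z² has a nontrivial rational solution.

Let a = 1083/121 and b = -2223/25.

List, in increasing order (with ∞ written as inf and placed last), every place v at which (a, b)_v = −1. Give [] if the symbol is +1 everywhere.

[3, 19]

Mod squares: a ≡ 3, b ≡ -247. Check v ∈ {∞, 2, 3, 5, 11, 13, 19}.
v=11: a=11^-2·(≡5), b=11^0·(≡7) mod 11; (5|11)=+1, (7|11)=-1; (−1)^{-2·0·5}·(+1)^0·(-1)^-2 = +1.
v=13: a=13^0·(≡1), b=13^1·(≡2) mod 13; (1|13)=+1, (2|13)=-1; (−1)^{0·1·6}·(+1)^1·(-1)^0 = +1.
v=19: a=19^2·(≡14), b=19^1·(≡9) mod 19; (14|19)=-1, (9|19)=+1; (−1)^{2·1·9}·(-1)^1·(+1)^2 = -1.
v=3: a=3^1·(≡1), b=3^2·(≡2) mod 3; (1|3)=+1, (2|3)=-1; (−1)^{1·2·1}·(+1)^2·(-1)^1 = -1.
v=∞: 3 > 0 and -247 < 0  ⇒  (a,b)_∞ = +1.
v=2: v_2(a)=0, v_2(b)=0; units ≡ 3, 1 (mod 8); ε·ε+αω+βω = 1·0+0·0+0·1 ≡ 0  ⇒  (a,b)_2 = +1.
v=5: a=5^0·(≡3), b=5^-2·(≡2) mod 5; (3|5)=-1, (2|5)=-1; (−1)^{0·-2·2}·(-1)^-2·(-1)^0 = +1.
|Ram(3, -247)| = 2, even; anisotropic at {3, 19}.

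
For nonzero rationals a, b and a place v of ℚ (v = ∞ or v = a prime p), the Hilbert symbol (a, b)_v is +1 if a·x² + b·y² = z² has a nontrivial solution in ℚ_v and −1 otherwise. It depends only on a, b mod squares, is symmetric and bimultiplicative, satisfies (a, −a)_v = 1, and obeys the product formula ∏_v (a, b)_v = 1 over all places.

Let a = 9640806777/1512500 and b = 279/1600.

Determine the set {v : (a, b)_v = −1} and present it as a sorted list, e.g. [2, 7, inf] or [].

Mod squares: a ≡ 19285, b ≡ 31. Check v ∈ {∞, 2, 3, 5, 7, 11, 17, 19, 29, 31}.
v=7: a=7^1·(≡4), b=7^0·(≡5) mod 7; (4|7)=+1, (5|7)=-1; (−1)^{1·0·3}·(+1)^0·(-1)^1 = -1.
v=5: a=5^-5·(≡3), b=5^-2·(≡1) mod 5; (3|5)=-1, (1|5)=+1; (−1)^{-5·-2·2}·(-1)^-2·(+1)^-5 = +1.
v=∞: 19285 > 0 and 31 > 0  ⇒  (a,b)_∞ = +1.
v=2: v_2(a)=-2, v_2(b)=-6; units ≡ 5, 7 (mod 8); ε·ε+αω+βω = 0·1+-2·0+-6·1 ≡ 0  ⇒  (a,b)_2 = +1.
v=17: a=17^2·(≡11), b=17^0·(≡12) mod 17; (11|17)=-1, (12|17)=-1; (−1)^{2·0·8}·(-1)^0·(-1)^2 = +1.
v=29: a=29^1·(≡11), b=29^0·(≡21) mod 29; (11|29)=-1, (21|29)=-1; (−1)^{1·0·14}·(-1)^0·(-1)^1 = -1.
v=31: a=31^2·(≡24), b=31^1·(≡7) mod 31; (24|31)=-1, (7|31)=+1; (−1)^{2·1·15}·(-1)^1·(+1)^2 = -1.
v=3: a=3^2·(≡1), b=3^2·(≡1) mod 3; (1|3)=+1, (1|3)=+1; (−1)^{2·2·1}·(+1)^2·(+1)^2 = +1.
v=11: a=11^-2·(≡2), b=11^0·(≡3) mod 11; (2|11)=-1, (3|11)=+1; (−1)^{-2·0·5}·(-1)^0·(+1)^-2 = +1.
v=19: a=19^1·(≡15), b=19^0·(≡8) mod 19; (15|19)=-1, (8|19)=-1; (−1)^{1·0·9}·(-1)^0·(-1)^1 = -1.
Ram(19285, 31) = {7, 19, 29, 31}; no ℚ_7-point on the conic.

[7, 19, 29, 31]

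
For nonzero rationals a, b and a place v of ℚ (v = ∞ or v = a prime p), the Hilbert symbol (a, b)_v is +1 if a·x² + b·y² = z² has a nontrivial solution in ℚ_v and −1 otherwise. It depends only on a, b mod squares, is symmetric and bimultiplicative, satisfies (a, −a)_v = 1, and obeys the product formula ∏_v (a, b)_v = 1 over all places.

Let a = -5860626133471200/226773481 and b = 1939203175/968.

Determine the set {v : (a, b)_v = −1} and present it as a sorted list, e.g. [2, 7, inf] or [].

(a, b) ≡ (-8398, 18734) mod (ℚ^×)²; places V = {2, 3, 5, 7, 11, 13, 17, 19, 29, 37, ∞}.
(a,b)_29: α=0, u≡14; β=1, v≡11 (mod 29); (14|29)=-1, (11|29)=-1; sign (−1)^0·-1^1·-1^0 = -1.
(a,b)_3: α=6, u≡2; β=0, v≡2 (mod 3); (2|3)=-1, (2|3)=-1; sign (−1)^0·-1^0·-1^6 = +1.
(a,b)_7: α=2, u≡1; β=2, v≡2 (mod 7); (1|7)=+1, (2|7)=+1; sign (−1)^0·+1^2·+1^2 = +1.
(a,b)_2: α=5, β=-3; u≡1, v≡7 (mod 8); ε(u)ε(v)=0·1, αω(v)=5·0, βω(u)=-3·0; sum ≡ 0  ⇒  +1.
(a,b)_17: α=3, u≡4; β=1, v≡7 (mod 17); (4|17)=+1, (7|17)=-1; sign (−1)^0·+1^1·-1^3 = -1.
(a,b)_∞: sgn(-8398)=−, sgn(18734)=+, so +1.
(a,b)_11: α=-2, u≡10; β=-2, v≡1 (mod 11); (10|11)=-1, (1|11)=+1; sign (−1)^0·-1^-2·+1^-2 = +1.
(a,b)_37: α=-4, u≡11; β=0, v≡10 (mod 37); (11|37)=+1, (10|37)=+1; sign (−1)^0·+1^0·+1^-4 = +1.
(a,b)_5: α=2, u≡2; β=2, v≡4 (mod 5); (2|5)=-1, (4|5)=+1; sign (−1)^0·-1^2·+1^2 = +1.
(a,b)_19: α=1, u≡3; β=1, v≡1 (mod 19); (3|19)=-1, (1|19)=+1; sign (−1)^1·-1^1·+1^1 = +1.
(a,b)_13: α=3, u≡9; β=2, v≡10 (mod 13); (9|13)=+1, (10|13)=+1; sign (−1)^0·+1^2·+1^3 = +1.
|Ram(-8398, 18734)| = 2, even; anisotropic at {17, 29}.

[17, 29]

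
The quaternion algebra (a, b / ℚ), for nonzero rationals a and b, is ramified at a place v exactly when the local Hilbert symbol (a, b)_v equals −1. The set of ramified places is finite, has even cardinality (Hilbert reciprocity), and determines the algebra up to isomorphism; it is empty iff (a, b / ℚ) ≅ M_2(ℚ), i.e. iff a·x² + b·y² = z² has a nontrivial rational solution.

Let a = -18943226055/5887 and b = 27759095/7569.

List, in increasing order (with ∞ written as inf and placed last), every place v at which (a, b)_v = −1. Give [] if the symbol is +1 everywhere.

[2, 3, 5, 7]

(a, b) ≡ (-1785, 455) mod (ℚ^×)²; places V = {2, 3, 5, 7, 13, 17, 19, 29, ∞}.
(a,b)_29: α=-2, u≡6; β=-2, v≡7 (mod 29); (6|29)=+1, (7|29)=+1; sign (−1)^0·+1^-2·+1^-2 = +1.
(a,b)_13: α=4, u≡4; β=3, v≡4 (mod 13); (4|13)=+1, (4|13)=+1; sign (−1)^0·+1^3·+1^4 = +1.
(a,b)_17: α=3, u≡7; β=0, v≡4 (mod 17); (7|17)=-1, (4|17)=+1; sign (−1)^0·-1^0·+1^3 = +1.
(a,b)_3: α=3, u≡2; β=-2, v≡2 (mod 3); (2|3)=-1, (2|3)=-1; sign (−1)^0·-1^-2·-1^3 = -1.
(a,b)_2: α=0, β=0; u≡7, v≡7 (mod 8); ε(u)ε(v)=1·1, αω(v)=0·0, βω(u)=0·0; sum ≡ 1  ⇒  -1.
(a,b)_7: α=-1, u≡2; β=1, v≡4 (mod 7); (2|7)=+1, (4|7)=+1; sign (−1)^1·+1^1·+1^-1 = -1.
(a,b)_∞: sgn(-1785)=−, sgn(455)=+, so +1.
(a,b)_19: α=0, u≡4; β=2, v≡3 (mod 19); (4|19)=+1, (3|19)=-1; sign (−1)^0·+1^2·-1^0 = +1.
(a,b)_5: α=1, u≡2; β=1, v≡1 (mod 5); (2|5)=-1, (1|5)=+1; sign (−1)^0·-1^1·+1^1 = -1.
Ram(-1785, 455) = {2, 3, 5, 7}; no ℚ_2-point on the conic.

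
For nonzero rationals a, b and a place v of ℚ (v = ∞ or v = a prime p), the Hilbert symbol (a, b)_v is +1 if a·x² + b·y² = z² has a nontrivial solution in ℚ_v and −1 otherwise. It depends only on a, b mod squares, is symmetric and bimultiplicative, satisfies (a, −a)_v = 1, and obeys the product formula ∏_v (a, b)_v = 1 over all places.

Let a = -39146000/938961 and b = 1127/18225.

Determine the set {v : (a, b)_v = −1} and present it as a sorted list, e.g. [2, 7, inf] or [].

[2, 5, 23, 37]

Mod squares: a ≡ -185, b ≡ 23. Check v ∈ {∞, 2, 3, 5, 7, 17, 19, 23, 37}.
v=∞: -185 < 0 and 23 > 0  ⇒  (a,b)_∞ = +1.
v=5: a=5^3·(≡2), b=5^-2·(≡3) mod 5; (2|5)=-1, (3|5)=-1; (−1)^{3·-2·2}·(-1)^-2·(-1)^3 = -1.
v=7: a=7^0·(≡1), b=7^2·(≡4) mod 7; (1|7)=+1, (4|7)=+1; (−1)^{0·2·3}·(+1)^2·(+1)^0 = +1.
v=17: a=17^-2·(≡1), b=17^0·(≡5) mod 17; (1|17)=+1, (5|17)=-1; (−1)^{-2·0·8}·(+1)^0·(-1)^-2 = +1.
v=3: a=3^-2·(≡1), b=3^-6·(≡2) mod 3; (1|3)=+1, (2|3)=-1; (−1)^{-2·-6·1}·(+1)^-6·(-1)^-2 = +1.
v=23: a=23^2·(≡22), b=23^1·(≡8) mod 23; (22|23)=-1, (8|23)=+1; (−1)^{2·1·11}·(-1)^1·(+1)^2 = -1.
v=37: a=37^1·(≡29), b=37^0·(≡29) mod 37; (29|37)=-1, (29|37)=-1; (−1)^{1·0·18}·(-1)^0·(-1)^1 = -1.
v=2: v_2(a)=4, v_2(b)=0; units ≡ 7, 7 (mod 8); ε·ε+αω+βω = 1·1+4·0+0·0 ≡ 1  ⇒  (a,b)_2 = -1.
v=19: a=19^-2·(≡17), b=19^0·(≡11) mod 19; (17|19)=+1, (11|19)=+1; (−1)^{-2·0·9}·(+1)^0·(+1)^-2 = +1.
|Ram(-185, 23)| = 4, even; anisotropic at {2, 5, 23, 37}.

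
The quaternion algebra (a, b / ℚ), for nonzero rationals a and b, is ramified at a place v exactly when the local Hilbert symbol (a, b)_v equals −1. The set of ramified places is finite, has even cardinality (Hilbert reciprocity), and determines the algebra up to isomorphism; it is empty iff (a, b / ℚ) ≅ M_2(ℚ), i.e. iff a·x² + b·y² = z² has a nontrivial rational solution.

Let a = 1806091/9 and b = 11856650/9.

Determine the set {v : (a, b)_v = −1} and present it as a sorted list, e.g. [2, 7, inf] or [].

[2, 17, 29, 41]

(a, b) ≡ (36859, 474266) mod (ℚ^×)²; places V = {2, 3, 5, 7, 13, 17, 29, 31, 37, 41, ∞}.
(a,b)_∞: sgn(36859)=+, sgn(474266)=+, so +1.
(a,b)_2: α=0, β=1; u≡3, v≡5 (mod 8); ε(u)ε(v)=1·0, αω(v)=0·1, βω(u)=1·1; sum ≡ 1  ⇒  -1.
(a,b)_5: α=0, u≡4; β=2, v≡4 (mod 5); (4|5)=+1, (4|5)=+1; sign (−1)^0·+1^2·+1^0 = +1.
(a,b)_3: α=-2, u≡1; β=-2, v≡2 (mod 3); (1|3)=+1, (2|3)=-1; sign (−1)^0·+1^-2·-1^-2 = +1.
(a,b)_13: α=0, u≡3; β=1, v≡1 (mod 13); (3|13)=+1, (1|13)=+1; sign (−1)^0·+1^1·+1^0 = +1.
(a,b)_41: α=1, u≡11; β=0, v≡30 (mod 41); (11|41)=-1, (30|41)=-1; sign (−1)^0·-1^0·-1^1 = -1.
(a,b)_17: α=0, u≡5; β=1, v≡16 (mod 17); (5|17)=-1, (16|17)=+1; sign (−1)^0·-1^1·+1^0 = -1.
(a,b)_29: α=1, u≡5; β=1, v≡17 (mod 29); (5|29)=+1, (17|29)=-1; sign (−1)^0·+1^1·-1^1 = -1.
(a,b)_31: α=1, u≡22; β=0, v≡2 (mod 31); (22|31)=-1, (2|31)=+1; sign (−1)^0·-1^0·+1^1 = +1.
(a,b)_7: α=2, u≡2; β=0, v≡4 (mod 7); (2|7)=+1, (4|7)=+1; sign (−1)^0·+1^0·+1^2 = +1.
(a,b)_37: α=0, u≡34; β=1, v≡28 (mod 37); (34|37)=+1, (28|37)=+1; sign (−1)^0·+1^1·+1^0 = +1.
Ram(36859, 474266) = {2, 17, 29, 41}; no ℚ_2-point on the conic.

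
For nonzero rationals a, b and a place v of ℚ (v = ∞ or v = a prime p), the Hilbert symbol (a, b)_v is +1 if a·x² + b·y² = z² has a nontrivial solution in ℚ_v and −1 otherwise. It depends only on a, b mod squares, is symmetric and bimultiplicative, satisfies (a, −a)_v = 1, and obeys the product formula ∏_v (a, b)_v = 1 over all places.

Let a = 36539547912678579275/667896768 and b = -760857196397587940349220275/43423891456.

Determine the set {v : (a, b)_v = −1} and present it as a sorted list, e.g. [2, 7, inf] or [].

[13, 31]

Mod squares: a ≡ 47957, b ≡ -899. Check v ∈ {∞, 2, 3, 5, 7, 11, 13, 17, 19, 29, 31, 37, 43, 53}.
v=53: a=53^2·(≡21), b=53^2·(≡48) mod 53; (21|53)=-1, (48|53)=-1; (−1)^{2·2·26}·(-1)^2·(-1)^2 = +1.
v=29: a=29^2·(≡24), b=29^3·(≡27) mod 29; (24|29)=+1, (27|29)=-1; (−1)^{2·3·14}·(+1)^3·(-1)^2 = +1.
v=2: v_2(a)=-6, v_2(b)=-18; units ≡ 5, 5 (mod 8); ε·ε+αω+βω = 0·0+-6·1+-18·1 ≡ 0  ⇒  (a,b)_2 = +1.
v=11: a=11^-2·(≡7), b=11^-2·(≡4) mod 11; (7|11)=-1, (4|11)=+1; (−1)^{-2·-2·5}·(-1)^-2·(+1)^-2 = +1.
v=∞: 47957 > 0 and -899 < 0  ⇒  (a,b)_∞ = +1.
v=17: a=17^3·(≡16), b=17^4·(≡13) mod 17; (16|17)=+1, (13|17)=+1; (−1)^{3·4·8}·(+1)^4·(+1)^3 = +1.
v=5: a=5^2·(≡2), b=5^2·(≡4) mod 5; (2|5)=-1, (4|5)=+1; (−1)^{2·2·2}·(-1)^2·(+1)^2 = +1.
v=3: a=3^-2·(≡2), b=3^2·(≡1) mod 3; (2|3)=-1, (1|3)=+1; (−1)^{-2·2·1}·(-1)^2·(+1)^-2 = +1.
v=19: a=19^0·(≡17), b=19^2·(≡14) mod 19; (17|19)=+1, (14|19)=-1; (−1)^{0·2·9}·(+1)^2·(-1)^0 = +1.
v=13: a=13^3·(≡3), b=13^4·(≡6) mod 13; (3|13)=+1, (6|13)=-1; (−1)^{3·4·6}·(+1)^4·(-1)^3 = -1.
v=37: a=37^-2·(≡6), b=37^-2·(≡3) mod 37; (6|37)=-1, (3|37)=+1; (−1)^{-2·-2·18}·(-1)^-2·(+1)^-2 = +1.
v=31: a=31^1·(≡19), b=31^1·(≡20) mod 31; (19|31)=+1, (20|31)=+1; (−1)^{1·1·15}·(+1)^1·(+1)^1 = -1.
v=7: a=7^-1·(≡5), b=7^0·(≡2) mod 7; (5|7)=-1, (2|7)=+1; (−1)^{-1·0·3}·(-1)^0·(+1)^-1 = +1.
v=43: a=43^2·(≡8), b=43^2·(≡25) mod 43; (8|43)=-1, (25|43)=+1; (−1)^{2·2·21}·(-1)^2·(+1)^2 = +1.
(47957, -899 / ℚ) ramifies at {13, 31}: a division algebra.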